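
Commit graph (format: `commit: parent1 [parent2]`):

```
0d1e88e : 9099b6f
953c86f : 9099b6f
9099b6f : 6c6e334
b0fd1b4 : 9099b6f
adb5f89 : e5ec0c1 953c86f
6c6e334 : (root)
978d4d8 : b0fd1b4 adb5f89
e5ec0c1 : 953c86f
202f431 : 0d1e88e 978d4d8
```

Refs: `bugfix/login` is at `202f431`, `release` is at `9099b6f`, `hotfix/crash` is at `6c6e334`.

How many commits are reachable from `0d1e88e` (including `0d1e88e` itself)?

Walking parent pointers from 0d1e88e: reachable set = {0d1e88e, 6c6e334, 9099b6f}.
That is 3 commits.

3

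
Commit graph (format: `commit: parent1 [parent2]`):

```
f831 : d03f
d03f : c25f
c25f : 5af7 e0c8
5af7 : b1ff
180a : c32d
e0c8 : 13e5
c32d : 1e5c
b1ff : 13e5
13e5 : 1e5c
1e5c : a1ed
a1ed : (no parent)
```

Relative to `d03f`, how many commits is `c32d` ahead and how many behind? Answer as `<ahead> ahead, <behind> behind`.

Reachable from c32d: {1e5c, a1ed, c32d}.
Reachable from d03f: {13e5, 1e5c, 5af7, a1ed, b1ff, c25f, d03f, e0c8}.
Only in c32d's history (ahead): {c32d} — 1.
Only in d03f's history (behind): {13e5, 5af7, b1ff, c25f, d03f, e0c8} — 6.

1 ahead, 6 behind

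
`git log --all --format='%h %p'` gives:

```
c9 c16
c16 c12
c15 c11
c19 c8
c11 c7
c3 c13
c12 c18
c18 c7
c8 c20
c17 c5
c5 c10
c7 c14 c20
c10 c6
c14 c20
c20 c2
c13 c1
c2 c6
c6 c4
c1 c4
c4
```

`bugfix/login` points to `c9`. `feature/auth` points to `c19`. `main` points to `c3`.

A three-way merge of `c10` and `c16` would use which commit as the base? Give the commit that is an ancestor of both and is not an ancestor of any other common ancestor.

c6

Ancestors of c10: {c10, c4, c6}.
Ancestors of c16: {c12, c14, c16, c18, c2, c20, c4, c6, c7}.
Common ancestors: {c4, c6}.
Among these, c6 is not an ancestor of any other common ancestor — it is the merge base.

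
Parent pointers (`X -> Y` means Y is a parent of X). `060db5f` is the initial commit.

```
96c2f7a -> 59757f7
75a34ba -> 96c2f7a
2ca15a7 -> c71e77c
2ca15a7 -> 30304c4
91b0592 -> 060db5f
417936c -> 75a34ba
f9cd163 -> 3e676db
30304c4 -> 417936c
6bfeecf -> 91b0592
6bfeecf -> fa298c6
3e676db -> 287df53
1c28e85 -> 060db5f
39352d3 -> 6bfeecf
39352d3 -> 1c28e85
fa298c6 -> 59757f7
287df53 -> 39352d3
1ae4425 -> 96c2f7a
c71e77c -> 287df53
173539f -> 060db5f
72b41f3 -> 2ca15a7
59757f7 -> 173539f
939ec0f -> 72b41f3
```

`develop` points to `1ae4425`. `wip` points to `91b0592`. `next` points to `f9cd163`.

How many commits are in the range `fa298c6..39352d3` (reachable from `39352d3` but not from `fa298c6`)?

4

Reachable from 39352d3: {060db5f, 173539f, 1c28e85, 39352d3, 59757f7, 6bfeecf, 91b0592, fa298c6}.
Reachable from fa298c6: {060db5f, 173539f, 59757f7, fa298c6}.
In 39352d3's history but not fa298c6's: {1c28e85, 39352d3, 6bfeecf, 91b0592} — 4 commits.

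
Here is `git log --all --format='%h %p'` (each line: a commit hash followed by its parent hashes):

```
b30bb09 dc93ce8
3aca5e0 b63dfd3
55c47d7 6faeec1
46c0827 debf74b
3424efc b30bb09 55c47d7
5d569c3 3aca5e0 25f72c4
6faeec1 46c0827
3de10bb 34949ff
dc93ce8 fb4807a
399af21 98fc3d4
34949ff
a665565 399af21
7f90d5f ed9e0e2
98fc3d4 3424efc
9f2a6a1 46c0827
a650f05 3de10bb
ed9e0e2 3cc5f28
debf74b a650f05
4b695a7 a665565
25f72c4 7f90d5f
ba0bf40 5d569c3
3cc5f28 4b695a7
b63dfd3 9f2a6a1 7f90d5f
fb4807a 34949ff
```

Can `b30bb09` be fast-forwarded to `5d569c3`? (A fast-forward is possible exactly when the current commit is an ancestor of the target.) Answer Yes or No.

Yes

A fast-forward from b30bb09 to 5d569c3 is possible iff b30bb09 is an ancestor of 5d569c3.
Ancestors of 5d569c3: {25f72c4, 3424efc, 34949ff, 399af21, 3aca5e0, 3cc5f28, 3de10bb, 46c0827, 4b695a7, 55c47d7, 5d569c3, 6faeec1, 7f90d5f, 98fc3d4, 9f2a6a1, a650f05, a665565, b30bb09, b63dfd3, dc93ce8, debf74b, ed9e0e2, fb4807a}.
b30bb09 is among them, so fast-forward is possible.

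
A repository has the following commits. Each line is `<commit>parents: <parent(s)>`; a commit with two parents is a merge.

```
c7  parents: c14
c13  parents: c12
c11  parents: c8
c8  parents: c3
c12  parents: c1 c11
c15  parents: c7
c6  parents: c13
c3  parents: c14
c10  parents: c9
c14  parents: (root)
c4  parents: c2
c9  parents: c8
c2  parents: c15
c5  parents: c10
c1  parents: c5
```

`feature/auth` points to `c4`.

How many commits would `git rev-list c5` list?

Walking parent pointers from c5: reachable set = {c10, c14, c3, c5, c8, c9}.
That is 6 commits.

6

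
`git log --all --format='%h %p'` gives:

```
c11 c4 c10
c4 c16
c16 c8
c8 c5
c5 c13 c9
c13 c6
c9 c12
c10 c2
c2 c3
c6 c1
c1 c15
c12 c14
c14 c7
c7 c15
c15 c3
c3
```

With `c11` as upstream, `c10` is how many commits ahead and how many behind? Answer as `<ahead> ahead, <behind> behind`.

0 ahead, 13 behind

Reachable from c10: {c10, c2, c3}.
Reachable from c11: {c1, c10, c11, c12, c13, c14, c15, c16, c2, c3, c4, c5, c6, c7, c8, c9}.
Only in c10's history (ahead): {} — 0.
Only in c11's history (behind): {c1, c11, c12, c13, c14, c15, c16, c4, c5, c6, c7, c8, c9} — 13.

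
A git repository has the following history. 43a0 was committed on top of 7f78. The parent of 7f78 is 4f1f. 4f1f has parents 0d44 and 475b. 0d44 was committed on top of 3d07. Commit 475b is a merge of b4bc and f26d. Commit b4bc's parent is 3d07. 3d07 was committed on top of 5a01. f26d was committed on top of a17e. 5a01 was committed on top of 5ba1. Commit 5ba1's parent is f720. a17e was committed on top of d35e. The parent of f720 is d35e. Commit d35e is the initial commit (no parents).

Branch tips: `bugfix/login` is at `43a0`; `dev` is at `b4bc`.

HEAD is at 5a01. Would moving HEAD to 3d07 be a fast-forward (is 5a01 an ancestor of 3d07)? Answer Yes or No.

Yes

A fast-forward from 5a01 to 3d07 is possible iff 5a01 is an ancestor of 3d07.
Ancestors of 3d07: {3d07, 5a01, 5ba1, d35e, f720}.
5a01 is among them, so fast-forward is possible.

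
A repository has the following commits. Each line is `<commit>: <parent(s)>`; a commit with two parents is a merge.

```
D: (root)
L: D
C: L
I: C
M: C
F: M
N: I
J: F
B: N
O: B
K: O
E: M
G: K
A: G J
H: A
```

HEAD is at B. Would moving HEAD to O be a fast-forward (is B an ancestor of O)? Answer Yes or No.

Yes

A fast-forward from B to O is possible iff B is an ancestor of O.
Ancestors of O: {B, C, D, I, L, N, O}.
B is among them, so fast-forward is possible.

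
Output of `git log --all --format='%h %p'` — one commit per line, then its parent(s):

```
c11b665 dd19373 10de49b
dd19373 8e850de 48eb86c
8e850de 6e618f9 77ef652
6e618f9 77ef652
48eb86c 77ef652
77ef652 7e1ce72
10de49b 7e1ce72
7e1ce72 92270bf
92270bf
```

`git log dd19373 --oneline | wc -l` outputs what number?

7

Walking parent pointers from dd19373: reachable set = {48eb86c, 6e618f9, 77ef652, 7e1ce72, 8e850de, 92270bf, dd19373}.
That is 7 commits.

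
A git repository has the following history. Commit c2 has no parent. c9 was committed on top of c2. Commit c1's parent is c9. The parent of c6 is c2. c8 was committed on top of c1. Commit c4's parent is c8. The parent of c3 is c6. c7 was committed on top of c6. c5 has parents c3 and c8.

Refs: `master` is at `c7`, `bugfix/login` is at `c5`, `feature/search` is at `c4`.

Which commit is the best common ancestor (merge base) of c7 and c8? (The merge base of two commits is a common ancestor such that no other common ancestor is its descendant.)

c2

Ancestors of c7: {c2, c6, c7}.
Ancestors of c8: {c1, c2, c8, c9}.
Common ancestors: {c2}.
The only common ancestor is c2, so it is the merge base.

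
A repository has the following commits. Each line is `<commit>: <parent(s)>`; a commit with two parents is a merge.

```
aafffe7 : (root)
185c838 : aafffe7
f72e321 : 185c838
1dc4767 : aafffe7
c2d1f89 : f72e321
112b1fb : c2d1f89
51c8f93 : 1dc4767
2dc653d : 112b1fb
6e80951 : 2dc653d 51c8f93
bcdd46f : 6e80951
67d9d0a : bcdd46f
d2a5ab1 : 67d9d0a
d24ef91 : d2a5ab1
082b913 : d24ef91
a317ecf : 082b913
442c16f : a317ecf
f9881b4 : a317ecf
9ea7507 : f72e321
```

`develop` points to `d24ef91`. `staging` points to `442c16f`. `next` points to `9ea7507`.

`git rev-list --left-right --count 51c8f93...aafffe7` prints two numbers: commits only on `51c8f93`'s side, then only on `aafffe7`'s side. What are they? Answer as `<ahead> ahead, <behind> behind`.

2 ahead, 0 behind

Reachable from 51c8f93: {1dc4767, 51c8f93, aafffe7}.
Reachable from aafffe7: {aafffe7}.
Only in 51c8f93's history (ahead): {1dc4767, 51c8f93} — 2.
Only in aafffe7's history (behind): {} — 0.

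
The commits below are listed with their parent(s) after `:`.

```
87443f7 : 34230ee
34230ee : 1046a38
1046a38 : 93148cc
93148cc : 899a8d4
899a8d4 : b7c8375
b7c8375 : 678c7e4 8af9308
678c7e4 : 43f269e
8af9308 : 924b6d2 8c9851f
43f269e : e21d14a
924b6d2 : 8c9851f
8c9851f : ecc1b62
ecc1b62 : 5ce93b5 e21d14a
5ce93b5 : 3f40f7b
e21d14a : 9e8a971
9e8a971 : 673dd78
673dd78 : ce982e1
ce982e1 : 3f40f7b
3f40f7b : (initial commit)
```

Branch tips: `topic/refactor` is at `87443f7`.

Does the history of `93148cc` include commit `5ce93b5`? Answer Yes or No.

Yes

Ancestors of 93148cc (commits reachable by following parents): {3f40f7b, 43f269e, 5ce93b5, 673dd78, 678c7e4, 899a8d4, 8af9308, 8c9851f, 924b6d2, 93148cc, 9e8a971, b7c8375, ce982e1, e21d14a, ecc1b62}.
5ce93b5 is in that set, so it is an ancestor of 93148cc.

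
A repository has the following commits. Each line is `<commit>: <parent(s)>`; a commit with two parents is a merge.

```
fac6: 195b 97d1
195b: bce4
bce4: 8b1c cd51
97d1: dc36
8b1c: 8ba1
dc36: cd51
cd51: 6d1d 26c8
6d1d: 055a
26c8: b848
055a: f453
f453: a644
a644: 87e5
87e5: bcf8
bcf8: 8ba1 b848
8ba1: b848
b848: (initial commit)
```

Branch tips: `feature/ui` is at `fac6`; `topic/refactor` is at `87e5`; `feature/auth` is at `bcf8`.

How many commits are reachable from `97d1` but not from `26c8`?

Reachable from 97d1: {055a, 26c8, 6d1d, 87e5, 8ba1, 97d1, a644, b848, bcf8, cd51, dc36, f453}.
Reachable from 26c8: {26c8, b848}.
In 97d1's history but not 26c8's: {055a, 6d1d, 87e5, 8ba1, 97d1, a644, bcf8, cd51, dc36, f453} — 10 commits.

10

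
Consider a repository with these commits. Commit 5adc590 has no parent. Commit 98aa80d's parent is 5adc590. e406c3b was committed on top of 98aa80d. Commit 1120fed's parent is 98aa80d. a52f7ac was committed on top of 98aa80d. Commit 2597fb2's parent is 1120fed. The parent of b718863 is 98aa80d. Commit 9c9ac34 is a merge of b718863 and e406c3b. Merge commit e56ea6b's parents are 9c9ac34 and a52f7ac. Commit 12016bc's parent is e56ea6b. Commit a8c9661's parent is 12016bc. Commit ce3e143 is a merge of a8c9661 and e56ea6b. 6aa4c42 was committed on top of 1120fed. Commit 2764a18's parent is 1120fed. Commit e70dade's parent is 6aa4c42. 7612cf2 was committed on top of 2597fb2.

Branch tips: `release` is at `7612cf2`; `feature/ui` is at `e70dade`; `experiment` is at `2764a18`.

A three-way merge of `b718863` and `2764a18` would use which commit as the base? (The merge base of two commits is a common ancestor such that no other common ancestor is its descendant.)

98aa80d

Ancestors of b718863: {5adc590, 98aa80d, b718863}.
Ancestors of 2764a18: {1120fed, 2764a18, 5adc590, 98aa80d}.
Common ancestors: {5adc590, 98aa80d}.
Among these, 98aa80d is not an ancestor of any other common ancestor — it is the merge base.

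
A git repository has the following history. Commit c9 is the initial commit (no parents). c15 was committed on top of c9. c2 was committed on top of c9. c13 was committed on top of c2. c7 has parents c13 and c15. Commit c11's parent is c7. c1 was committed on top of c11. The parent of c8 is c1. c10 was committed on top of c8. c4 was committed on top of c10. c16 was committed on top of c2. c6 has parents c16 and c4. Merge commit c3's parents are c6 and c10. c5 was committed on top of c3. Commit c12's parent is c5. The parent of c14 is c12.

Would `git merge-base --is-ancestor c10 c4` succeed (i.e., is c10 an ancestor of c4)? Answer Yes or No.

Ancestors of c4 (commits reachable by following parents): {c1, c10, c11, c13, c15, c2, c4, c7, c8, c9}.
c10 is in that set, so it is an ancestor of c4.

Yes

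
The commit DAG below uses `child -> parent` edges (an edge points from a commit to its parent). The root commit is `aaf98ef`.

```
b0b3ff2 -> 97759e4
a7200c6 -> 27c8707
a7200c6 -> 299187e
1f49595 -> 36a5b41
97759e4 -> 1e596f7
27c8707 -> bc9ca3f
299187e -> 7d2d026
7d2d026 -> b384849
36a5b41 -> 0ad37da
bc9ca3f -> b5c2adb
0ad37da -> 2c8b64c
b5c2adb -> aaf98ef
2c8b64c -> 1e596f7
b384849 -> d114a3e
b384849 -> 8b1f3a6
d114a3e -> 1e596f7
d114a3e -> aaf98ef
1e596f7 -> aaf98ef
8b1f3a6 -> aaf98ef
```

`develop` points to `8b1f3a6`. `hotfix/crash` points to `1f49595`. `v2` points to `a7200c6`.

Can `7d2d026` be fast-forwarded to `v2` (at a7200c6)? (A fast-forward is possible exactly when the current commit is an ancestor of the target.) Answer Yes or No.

Yes

A fast-forward from 7d2d026 to a7200c6 is possible iff 7d2d026 is an ancestor of a7200c6.
Ancestors of a7200c6: {1e596f7, 27c8707, 299187e, 7d2d026, 8b1f3a6, a7200c6, aaf98ef, b384849, b5c2adb, bc9ca3f, d114a3e}.
7d2d026 is among them, so fast-forward is possible.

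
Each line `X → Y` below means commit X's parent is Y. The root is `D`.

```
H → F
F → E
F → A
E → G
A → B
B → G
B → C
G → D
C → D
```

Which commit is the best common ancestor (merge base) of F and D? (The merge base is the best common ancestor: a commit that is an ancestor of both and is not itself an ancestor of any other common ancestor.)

Ancestors of F: {A, B, C, D, E, F, G}.
Ancestors of D: {D}.
Common ancestors: {D}.
The only common ancestor is D, so it is the merge base.

D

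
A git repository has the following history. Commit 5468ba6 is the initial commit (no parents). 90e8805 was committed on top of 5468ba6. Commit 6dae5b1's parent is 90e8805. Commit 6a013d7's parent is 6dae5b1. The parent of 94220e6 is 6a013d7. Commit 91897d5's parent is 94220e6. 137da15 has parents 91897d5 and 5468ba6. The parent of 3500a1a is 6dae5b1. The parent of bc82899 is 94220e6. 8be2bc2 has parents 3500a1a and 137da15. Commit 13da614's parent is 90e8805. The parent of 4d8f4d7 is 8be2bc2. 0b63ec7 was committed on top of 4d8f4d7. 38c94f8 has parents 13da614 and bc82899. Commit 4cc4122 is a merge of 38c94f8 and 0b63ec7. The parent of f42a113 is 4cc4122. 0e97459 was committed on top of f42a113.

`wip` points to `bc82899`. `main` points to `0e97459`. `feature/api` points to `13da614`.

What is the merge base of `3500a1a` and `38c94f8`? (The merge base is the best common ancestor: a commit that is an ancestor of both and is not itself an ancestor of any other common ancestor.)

Ancestors of 3500a1a: {3500a1a, 5468ba6, 6dae5b1, 90e8805}.
Ancestors of 38c94f8: {13da614, 38c94f8, 5468ba6, 6a013d7, 6dae5b1, 90e8805, 94220e6, bc82899}.
Common ancestors: {5468ba6, 6dae5b1, 90e8805}.
Among these, 6dae5b1 is not an ancestor of any other common ancestor — it is the merge base.

6dae5b1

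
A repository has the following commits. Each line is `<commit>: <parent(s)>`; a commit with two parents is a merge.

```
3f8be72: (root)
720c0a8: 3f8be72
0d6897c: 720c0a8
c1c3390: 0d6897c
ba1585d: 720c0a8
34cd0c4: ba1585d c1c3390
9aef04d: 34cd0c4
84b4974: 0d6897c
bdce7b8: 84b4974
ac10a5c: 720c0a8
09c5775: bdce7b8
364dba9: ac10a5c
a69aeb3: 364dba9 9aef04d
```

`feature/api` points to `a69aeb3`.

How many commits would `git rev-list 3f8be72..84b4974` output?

Reachable from 84b4974: {0d6897c, 3f8be72, 720c0a8, 84b4974}.
Reachable from 3f8be72: {3f8be72}.
In 84b4974's history but not 3f8be72's: {0d6897c, 720c0a8, 84b4974} — 3 commits.

3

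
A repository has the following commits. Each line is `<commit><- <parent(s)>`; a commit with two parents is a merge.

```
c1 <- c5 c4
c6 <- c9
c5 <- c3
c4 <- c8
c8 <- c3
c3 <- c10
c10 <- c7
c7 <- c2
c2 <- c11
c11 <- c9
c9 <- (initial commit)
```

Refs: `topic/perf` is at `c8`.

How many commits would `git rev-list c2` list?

3

Walking parent pointers from c2: reachable set = {c11, c2, c9}.
That is 3 commits.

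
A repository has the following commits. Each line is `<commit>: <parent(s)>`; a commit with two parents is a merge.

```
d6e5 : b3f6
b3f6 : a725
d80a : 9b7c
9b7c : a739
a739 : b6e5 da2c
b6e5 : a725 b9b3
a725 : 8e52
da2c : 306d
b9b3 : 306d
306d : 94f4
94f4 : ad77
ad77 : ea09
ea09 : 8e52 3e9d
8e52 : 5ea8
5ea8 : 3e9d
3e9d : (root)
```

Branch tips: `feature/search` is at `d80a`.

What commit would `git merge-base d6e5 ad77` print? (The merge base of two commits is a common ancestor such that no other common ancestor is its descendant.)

Ancestors of d6e5: {3e9d, 5ea8, 8e52, a725, b3f6, d6e5}.
Ancestors of ad77: {3e9d, 5ea8, 8e52, ad77, ea09}.
Common ancestors: {3e9d, 5ea8, 8e52}.
Among these, 8e52 is not an ancestor of any other common ancestor — it is the merge base.

8e52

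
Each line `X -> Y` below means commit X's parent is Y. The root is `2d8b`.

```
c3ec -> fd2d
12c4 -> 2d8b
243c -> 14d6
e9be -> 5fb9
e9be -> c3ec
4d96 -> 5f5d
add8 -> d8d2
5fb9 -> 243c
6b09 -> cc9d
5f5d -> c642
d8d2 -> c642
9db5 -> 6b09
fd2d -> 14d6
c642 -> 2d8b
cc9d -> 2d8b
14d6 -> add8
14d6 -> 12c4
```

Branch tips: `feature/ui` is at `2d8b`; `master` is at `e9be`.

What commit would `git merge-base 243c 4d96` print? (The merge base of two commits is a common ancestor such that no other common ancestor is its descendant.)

Ancestors of 243c: {12c4, 14d6, 243c, 2d8b, add8, c642, d8d2}.
Ancestors of 4d96: {2d8b, 4d96, 5f5d, c642}.
Common ancestors: {2d8b, c642}.
Among these, c642 is not an ancestor of any other common ancestor — it is the merge base.

c642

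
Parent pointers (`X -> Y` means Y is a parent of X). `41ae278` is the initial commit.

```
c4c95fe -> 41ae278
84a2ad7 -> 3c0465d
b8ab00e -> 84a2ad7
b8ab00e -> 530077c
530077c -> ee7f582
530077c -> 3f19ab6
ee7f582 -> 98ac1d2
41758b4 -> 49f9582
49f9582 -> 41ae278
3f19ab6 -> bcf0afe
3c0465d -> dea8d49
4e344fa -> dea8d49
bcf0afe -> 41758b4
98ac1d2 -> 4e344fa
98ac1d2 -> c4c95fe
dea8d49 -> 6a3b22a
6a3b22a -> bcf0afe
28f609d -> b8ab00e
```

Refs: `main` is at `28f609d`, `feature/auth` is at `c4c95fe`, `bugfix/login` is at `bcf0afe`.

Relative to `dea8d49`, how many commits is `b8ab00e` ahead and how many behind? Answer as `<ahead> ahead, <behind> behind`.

Reachable from b8ab00e: {3c0465d, 3f19ab6, 41758b4, 41ae278, 49f9582, 4e344fa, 530077c, 6a3b22a, 84a2ad7, 98ac1d2, b8ab00e, bcf0afe, c4c95fe, dea8d49, ee7f582}.
Reachable from dea8d49: {41758b4, 41ae278, 49f9582, 6a3b22a, bcf0afe, dea8d49}.
Only in b8ab00e's history (ahead): {3c0465d, 3f19ab6, 4e344fa, 530077c, 84a2ad7, 98ac1d2, b8ab00e, c4c95fe, ee7f582} — 9.
Only in dea8d49's history (behind): {} — 0.

9 ahead, 0 behind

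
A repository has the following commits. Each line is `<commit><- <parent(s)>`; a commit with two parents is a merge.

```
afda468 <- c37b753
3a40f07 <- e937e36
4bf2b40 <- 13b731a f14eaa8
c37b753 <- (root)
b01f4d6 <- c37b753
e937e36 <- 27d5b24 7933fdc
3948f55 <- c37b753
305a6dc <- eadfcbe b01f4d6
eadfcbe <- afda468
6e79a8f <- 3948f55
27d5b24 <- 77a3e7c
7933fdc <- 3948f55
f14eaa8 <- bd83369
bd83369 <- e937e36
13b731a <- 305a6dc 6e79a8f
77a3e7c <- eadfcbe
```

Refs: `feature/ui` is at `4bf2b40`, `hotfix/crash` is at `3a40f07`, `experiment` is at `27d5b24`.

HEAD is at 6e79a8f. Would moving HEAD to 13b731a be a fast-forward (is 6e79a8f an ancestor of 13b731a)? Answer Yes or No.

Yes

A fast-forward from 6e79a8f to 13b731a is possible iff 6e79a8f is an ancestor of 13b731a.
Ancestors of 13b731a: {13b731a, 305a6dc, 3948f55, 6e79a8f, afda468, b01f4d6, c37b753, eadfcbe}.
6e79a8f is among them, so fast-forward is possible.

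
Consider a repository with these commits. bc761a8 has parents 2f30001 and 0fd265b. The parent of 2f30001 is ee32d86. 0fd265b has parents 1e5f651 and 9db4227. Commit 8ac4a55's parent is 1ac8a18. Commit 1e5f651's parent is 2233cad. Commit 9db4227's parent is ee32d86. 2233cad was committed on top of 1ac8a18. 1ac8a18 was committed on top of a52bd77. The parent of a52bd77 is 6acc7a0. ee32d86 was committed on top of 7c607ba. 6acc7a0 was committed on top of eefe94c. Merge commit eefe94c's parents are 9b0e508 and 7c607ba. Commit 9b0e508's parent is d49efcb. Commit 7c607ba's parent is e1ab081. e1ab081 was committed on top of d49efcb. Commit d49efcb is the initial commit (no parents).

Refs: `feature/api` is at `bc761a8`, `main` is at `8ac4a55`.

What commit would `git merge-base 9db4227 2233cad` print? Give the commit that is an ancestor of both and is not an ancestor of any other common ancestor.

7c607ba

Ancestors of 9db4227: {7c607ba, 9db4227, d49efcb, e1ab081, ee32d86}.
Ancestors of 2233cad: {1ac8a18, 2233cad, 6acc7a0, 7c607ba, 9b0e508, a52bd77, d49efcb, e1ab081, eefe94c}.
Common ancestors: {7c607ba, d49efcb, e1ab081}.
Among these, 7c607ba is not an ancestor of any other common ancestor — it is the merge base.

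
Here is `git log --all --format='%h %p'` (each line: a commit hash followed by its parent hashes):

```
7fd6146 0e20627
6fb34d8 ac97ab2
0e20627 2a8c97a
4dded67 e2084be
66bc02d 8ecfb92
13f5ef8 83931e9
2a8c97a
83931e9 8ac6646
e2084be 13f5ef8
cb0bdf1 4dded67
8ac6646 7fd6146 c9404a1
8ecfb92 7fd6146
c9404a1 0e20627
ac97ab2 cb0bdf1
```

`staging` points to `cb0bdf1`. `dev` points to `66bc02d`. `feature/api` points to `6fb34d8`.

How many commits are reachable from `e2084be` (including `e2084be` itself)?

Walking parent pointers from e2084be: reachable set = {0e20627, 13f5ef8, 2a8c97a, 7fd6146, 83931e9, 8ac6646, c9404a1, e2084be}.
That is 8 commits.

8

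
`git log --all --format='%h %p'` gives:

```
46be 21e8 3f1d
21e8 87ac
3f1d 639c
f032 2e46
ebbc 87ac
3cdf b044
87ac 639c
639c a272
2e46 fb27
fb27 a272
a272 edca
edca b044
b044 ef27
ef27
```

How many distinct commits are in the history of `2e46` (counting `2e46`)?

6

Walking parent pointers from 2e46: reachable set = {2e46, a272, b044, edca, ef27, fb27}.
That is 6 commits.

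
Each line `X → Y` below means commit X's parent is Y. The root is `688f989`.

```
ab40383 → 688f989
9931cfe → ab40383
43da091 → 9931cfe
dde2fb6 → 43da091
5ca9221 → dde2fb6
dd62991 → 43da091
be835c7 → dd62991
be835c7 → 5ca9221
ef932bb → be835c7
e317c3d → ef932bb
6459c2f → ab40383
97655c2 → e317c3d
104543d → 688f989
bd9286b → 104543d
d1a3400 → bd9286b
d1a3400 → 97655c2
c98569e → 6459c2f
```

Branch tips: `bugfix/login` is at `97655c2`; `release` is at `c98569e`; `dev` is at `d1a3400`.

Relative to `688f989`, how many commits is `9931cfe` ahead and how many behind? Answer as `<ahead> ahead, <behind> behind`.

2 ahead, 0 behind

Reachable from 9931cfe: {688f989, 9931cfe, ab40383}.
Reachable from 688f989: {688f989}.
Only in 9931cfe's history (ahead): {9931cfe, ab40383} — 2.
Only in 688f989's history (behind): {} — 0.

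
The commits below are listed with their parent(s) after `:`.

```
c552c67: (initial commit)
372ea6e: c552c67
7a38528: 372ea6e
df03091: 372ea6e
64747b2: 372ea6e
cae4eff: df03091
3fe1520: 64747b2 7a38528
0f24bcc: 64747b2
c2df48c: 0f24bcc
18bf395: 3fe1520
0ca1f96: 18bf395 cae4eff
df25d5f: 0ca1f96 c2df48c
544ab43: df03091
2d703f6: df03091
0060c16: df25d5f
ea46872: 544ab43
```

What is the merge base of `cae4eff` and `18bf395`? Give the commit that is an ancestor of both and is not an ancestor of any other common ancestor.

Ancestors of cae4eff: {372ea6e, c552c67, cae4eff, df03091}.
Ancestors of 18bf395: {18bf395, 372ea6e, 3fe1520, 64747b2, 7a38528, c552c67}.
Common ancestors: {372ea6e, c552c67}.
Among these, 372ea6e is not an ancestor of any other common ancestor — it is the merge base.

372ea6e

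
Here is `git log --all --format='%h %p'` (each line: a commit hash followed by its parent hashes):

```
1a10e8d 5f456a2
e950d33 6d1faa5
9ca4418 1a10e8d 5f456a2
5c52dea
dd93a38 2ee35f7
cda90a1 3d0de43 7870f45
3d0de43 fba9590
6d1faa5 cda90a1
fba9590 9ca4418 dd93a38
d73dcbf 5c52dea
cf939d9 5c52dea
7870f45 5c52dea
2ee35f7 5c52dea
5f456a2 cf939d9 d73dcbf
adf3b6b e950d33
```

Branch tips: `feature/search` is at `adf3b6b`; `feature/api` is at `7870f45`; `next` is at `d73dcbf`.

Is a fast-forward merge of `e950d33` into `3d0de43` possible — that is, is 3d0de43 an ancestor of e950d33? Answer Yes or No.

Yes

A fast-forward from 3d0de43 to e950d33 is possible iff 3d0de43 is an ancestor of e950d33.
Ancestors of e950d33: {1a10e8d, 2ee35f7, 3d0de43, 5c52dea, 5f456a2, 6d1faa5, 7870f45, 9ca4418, cda90a1, cf939d9, d73dcbf, dd93a38, e950d33, fba9590}.
3d0de43 is among them, so fast-forward is possible.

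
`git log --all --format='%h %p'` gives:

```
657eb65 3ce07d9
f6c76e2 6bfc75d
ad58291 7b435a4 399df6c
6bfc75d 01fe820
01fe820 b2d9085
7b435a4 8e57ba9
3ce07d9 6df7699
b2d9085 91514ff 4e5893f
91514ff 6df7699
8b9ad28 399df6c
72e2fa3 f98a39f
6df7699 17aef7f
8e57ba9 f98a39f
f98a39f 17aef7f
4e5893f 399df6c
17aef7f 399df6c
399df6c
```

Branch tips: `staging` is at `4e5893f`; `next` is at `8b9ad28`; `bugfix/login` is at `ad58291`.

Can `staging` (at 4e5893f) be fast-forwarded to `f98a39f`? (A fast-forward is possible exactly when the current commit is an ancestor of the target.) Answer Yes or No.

A fast-forward from 4e5893f to f98a39f is possible iff 4e5893f is an ancestor of f98a39f.
Ancestors of f98a39f: {17aef7f, 399df6c, f98a39f}.
4e5893f is not among them, so fast-forward is not possible.

No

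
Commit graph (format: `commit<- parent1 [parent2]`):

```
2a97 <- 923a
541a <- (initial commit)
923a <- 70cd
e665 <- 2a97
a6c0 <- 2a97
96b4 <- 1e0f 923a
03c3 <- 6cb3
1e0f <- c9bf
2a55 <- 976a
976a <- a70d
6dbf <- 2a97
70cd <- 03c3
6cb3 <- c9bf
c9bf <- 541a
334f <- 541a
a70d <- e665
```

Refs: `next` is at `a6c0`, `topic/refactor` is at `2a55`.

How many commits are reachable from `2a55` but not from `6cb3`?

Reachable from 2a55: {03c3, 2a55, 2a97, 541a, 6cb3, 70cd, 923a, 976a, a70d, c9bf, e665}.
Reachable from 6cb3: {541a, 6cb3, c9bf}.
In 2a55's history but not 6cb3's: {03c3, 2a55, 2a97, 70cd, 923a, 976a, a70d, e665} — 8 commits.

8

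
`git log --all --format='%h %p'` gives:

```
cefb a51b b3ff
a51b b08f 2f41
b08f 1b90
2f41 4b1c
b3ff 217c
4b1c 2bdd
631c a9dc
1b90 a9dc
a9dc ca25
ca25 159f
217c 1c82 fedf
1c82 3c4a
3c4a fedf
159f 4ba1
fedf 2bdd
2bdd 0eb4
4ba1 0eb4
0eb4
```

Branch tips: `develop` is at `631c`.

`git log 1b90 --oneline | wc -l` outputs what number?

6

Walking parent pointers from 1b90: reachable set = {0eb4, 159f, 1b90, 4ba1, a9dc, ca25}.
That is 6 commits.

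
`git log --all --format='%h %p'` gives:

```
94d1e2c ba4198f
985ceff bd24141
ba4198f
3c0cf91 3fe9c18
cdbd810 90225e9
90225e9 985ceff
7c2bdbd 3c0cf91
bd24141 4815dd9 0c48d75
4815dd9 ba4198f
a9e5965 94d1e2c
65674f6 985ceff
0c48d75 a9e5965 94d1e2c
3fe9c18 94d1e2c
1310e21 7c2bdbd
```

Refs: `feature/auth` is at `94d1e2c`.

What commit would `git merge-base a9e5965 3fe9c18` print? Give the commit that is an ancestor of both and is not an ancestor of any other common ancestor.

Ancestors of a9e5965: {94d1e2c, a9e5965, ba4198f}.
Ancestors of 3fe9c18: {3fe9c18, 94d1e2c, ba4198f}.
Common ancestors: {94d1e2c, ba4198f}.
Among these, 94d1e2c is not an ancestor of any other common ancestor — it is the merge base.

94d1e2c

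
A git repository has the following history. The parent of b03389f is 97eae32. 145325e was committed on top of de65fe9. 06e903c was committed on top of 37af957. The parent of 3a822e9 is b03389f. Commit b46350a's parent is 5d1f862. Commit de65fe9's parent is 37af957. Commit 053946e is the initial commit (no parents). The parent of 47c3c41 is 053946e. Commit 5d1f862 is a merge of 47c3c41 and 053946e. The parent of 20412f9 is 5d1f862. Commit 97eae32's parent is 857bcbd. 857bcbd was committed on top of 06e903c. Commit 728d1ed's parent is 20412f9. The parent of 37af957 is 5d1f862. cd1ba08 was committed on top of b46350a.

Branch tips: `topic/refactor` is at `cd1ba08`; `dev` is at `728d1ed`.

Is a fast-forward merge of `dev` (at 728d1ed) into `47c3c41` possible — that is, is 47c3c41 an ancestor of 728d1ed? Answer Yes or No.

A fast-forward from 47c3c41 to 728d1ed is possible iff 47c3c41 is an ancestor of 728d1ed.
Ancestors of 728d1ed: {053946e, 20412f9, 47c3c41, 5d1f862, 728d1ed}.
47c3c41 is among them, so fast-forward is possible.

Yes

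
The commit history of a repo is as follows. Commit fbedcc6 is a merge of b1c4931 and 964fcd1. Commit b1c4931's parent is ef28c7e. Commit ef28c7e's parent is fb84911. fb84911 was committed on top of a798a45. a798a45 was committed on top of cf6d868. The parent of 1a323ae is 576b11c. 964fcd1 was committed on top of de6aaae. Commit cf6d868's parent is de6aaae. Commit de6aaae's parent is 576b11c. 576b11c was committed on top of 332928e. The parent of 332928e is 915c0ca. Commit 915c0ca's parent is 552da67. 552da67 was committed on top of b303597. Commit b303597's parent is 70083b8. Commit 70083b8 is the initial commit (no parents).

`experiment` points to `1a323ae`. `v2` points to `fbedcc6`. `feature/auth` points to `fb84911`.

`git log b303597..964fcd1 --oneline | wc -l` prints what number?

Reachable from 964fcd1: {332928e, 552da67, 576b11c, 70083b8, 915c0ca, 964fcd1, b303597, de6aaae}.
Reachable from b303597: {70083b8, b303597}.
In 964fcd1's history but not b303597's: {332928e, 552da67, 576b11c, 915c0ca, 964fcd1, de6aaae} — 6 commits.

6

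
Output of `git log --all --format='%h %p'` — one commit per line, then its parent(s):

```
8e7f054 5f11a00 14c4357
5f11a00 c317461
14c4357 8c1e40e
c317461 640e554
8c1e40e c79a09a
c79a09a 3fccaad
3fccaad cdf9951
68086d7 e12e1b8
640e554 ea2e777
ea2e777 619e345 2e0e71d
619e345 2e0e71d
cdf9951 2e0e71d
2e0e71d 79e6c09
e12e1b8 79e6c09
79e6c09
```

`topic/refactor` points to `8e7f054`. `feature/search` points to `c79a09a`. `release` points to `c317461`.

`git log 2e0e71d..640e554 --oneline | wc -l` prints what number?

Reachable from 640e554: {2e0e71d, 619e345, 640e554, 79e6c09, ea2e777}.
Reachable from 2e0e71d: {2e0e71d, 79e6c09}.
In 640e554's history but not 2e0e71d's: {619e345, 640e554, ea2e777} — 3 commits.

3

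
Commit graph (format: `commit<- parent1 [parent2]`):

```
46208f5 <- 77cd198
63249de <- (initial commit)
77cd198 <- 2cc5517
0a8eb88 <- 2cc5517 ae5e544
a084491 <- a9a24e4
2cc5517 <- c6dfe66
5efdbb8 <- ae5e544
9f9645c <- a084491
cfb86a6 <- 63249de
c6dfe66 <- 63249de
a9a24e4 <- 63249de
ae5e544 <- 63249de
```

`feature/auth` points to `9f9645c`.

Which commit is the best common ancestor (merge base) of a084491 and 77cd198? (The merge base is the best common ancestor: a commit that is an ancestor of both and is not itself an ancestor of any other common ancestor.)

63249de

Ancestors of a084491: {63249de, a084491, a9a24e4}.
Ancestors of 77cd198: {2cc5517, 63249de, 77cd198, c6dfe66}.
Common ancestors: {63249de}.
The only common ancestor is 63249de, so it is the merge base.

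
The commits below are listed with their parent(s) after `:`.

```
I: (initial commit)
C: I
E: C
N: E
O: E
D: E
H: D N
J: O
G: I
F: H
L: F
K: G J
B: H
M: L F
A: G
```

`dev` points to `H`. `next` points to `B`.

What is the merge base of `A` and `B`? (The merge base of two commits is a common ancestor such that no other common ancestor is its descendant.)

Ancestors of A: {A, G, I}.
Ancestors of B: {B, C, D, E, H, I, N}.
Common ancestors: {I}.
The only common ancestor is I, so it is the merge base.

I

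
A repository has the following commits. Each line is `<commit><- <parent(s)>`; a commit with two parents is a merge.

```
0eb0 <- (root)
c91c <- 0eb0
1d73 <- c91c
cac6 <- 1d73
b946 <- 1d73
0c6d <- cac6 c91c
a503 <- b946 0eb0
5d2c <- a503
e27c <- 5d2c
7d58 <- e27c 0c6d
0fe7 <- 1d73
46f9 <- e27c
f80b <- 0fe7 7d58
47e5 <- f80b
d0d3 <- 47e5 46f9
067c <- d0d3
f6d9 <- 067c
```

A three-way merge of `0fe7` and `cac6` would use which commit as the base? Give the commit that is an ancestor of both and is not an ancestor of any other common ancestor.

1d73

Ancestors of 0fe7: {0eb0, 0fe7, 1d73, c91c}.
Ancestors of cac6: {0eb0, 1d73, c91c, cac6}.
Common ancestors: {0eb0, 1d73, c91c}.
Among these, 1d73 is not an ancestor of any other common ancestor — it is the merge base.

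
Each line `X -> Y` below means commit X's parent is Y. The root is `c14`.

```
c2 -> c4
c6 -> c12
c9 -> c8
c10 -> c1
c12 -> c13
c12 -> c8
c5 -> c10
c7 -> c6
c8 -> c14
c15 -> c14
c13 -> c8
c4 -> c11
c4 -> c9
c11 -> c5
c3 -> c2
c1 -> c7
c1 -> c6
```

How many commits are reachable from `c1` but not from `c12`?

Reachable from c1: {c1, c12, c13, c14, c6, c7, c8}.
Reachable from c12: {c12, c13, c14, c8}.
In c1's history but not c12's: {c1, c6, c7} — 3 commits.

3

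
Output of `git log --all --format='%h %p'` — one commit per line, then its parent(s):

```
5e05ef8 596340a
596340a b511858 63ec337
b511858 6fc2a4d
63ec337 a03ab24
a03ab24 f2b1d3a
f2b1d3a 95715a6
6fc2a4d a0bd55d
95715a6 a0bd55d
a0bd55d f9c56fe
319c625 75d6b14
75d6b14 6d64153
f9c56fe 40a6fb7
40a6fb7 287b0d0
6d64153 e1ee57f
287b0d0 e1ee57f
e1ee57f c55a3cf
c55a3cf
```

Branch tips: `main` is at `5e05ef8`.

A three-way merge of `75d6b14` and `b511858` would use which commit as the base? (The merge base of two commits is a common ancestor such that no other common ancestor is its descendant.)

e1ee57f

Ancestors of 75d6b14: {6d64153, 75d6b14, c55a3cf, e1ee57f}.
Ancestors of b511858: {287b0d0, 40a6fb7, 6fc2a4d, a0bd55d, b511858, c55a3cf, e1ee57f, f9c56fe}.
Common ancestors: {c55a3cf, e1ee57f}.
Among these, e1ee57f is not an ancestor of any other common ancestor — it is the merge base.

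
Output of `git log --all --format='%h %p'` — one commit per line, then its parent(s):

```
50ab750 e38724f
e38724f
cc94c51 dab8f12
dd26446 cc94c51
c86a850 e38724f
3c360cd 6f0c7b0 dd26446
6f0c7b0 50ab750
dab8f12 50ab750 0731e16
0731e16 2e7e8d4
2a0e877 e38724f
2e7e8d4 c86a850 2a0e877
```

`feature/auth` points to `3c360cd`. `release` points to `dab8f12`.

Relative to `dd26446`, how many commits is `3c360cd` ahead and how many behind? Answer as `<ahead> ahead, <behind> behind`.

Reachable from 3c360cd: {0731e16, 2a0e877, 2e7e8d4, 3c360cd, 50ab750, 6f0c7b0, c86a850, cc94c51, dab8f12, dd26446, e38724f}.
Reachable from dd26446: {0731e16, 2a0e877, 2e7e8d4, 50ab750, c86a850, cc94c51, dab8f12, dd26446, e38724f}.
Only in 3c360cd's history (ahead): {3c360cd, 6f0c7b0} — 2.
Only in dd26446's history (behind): {} — 0.

2 ahead, 0 behind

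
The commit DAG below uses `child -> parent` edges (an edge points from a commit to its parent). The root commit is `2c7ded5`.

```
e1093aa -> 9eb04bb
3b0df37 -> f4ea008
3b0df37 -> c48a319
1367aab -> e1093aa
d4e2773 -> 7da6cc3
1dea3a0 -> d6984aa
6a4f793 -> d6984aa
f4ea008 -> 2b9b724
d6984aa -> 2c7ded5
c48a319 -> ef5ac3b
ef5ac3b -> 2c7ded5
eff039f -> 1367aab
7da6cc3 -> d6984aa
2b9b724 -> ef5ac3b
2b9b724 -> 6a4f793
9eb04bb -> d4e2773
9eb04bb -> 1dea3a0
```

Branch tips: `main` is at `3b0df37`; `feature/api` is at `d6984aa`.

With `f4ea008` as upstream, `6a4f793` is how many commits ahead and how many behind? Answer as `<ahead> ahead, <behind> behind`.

Reachable from 6a4f793: {2c7ded5, 6a4f793, d6984aa}.
Reachable from f4ea008: {2b9b724, 2c7ded5, 6a4f793, d6984aa, ef5ac3b, f4ea008}.
Only in 6a4f793's history (ahead): {} — 0.
Only in f4ea008's history (behind): {2b9b724, ef5ac3b, f4ea008} — 3.

0 ahead, 3 behind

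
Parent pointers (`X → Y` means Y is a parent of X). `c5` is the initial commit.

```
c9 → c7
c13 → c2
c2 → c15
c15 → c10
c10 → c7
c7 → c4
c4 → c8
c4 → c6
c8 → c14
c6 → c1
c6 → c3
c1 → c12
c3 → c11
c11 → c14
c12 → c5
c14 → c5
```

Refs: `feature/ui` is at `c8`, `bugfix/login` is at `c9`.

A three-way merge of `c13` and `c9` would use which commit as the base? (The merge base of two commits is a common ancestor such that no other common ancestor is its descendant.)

c7

Ancestors of c13: {c1, c10, c11, c12, c13, c14, c15, c2, c3, c4, c5, c6, c7, c8}.
Ancestors of c9: {c1, c11, c12, c14, c3, c4, c5, c6, c7, c8, c9}.
Common ancestors: {c1, c11, c12, c14, c3, c4, c5, c6, c7, c8}.
Among these, c7 is not an ancestor of any other common ancestor — it is the merge base.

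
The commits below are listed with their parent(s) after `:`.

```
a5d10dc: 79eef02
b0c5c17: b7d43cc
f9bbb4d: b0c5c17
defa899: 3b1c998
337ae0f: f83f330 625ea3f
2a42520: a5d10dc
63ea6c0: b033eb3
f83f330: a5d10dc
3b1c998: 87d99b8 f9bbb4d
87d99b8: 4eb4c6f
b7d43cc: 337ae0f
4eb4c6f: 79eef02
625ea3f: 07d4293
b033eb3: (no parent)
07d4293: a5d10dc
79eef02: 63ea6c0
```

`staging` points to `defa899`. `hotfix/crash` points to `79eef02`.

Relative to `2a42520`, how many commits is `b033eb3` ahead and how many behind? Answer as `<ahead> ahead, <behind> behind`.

0 ahead, 4 behind

Reachable from b033eb3: {b033eb3}.
Reachable from 2a42520: {2a42520, 63ea6c0, 79eef02, a5d10dc, b033eb3}.
Only in b033eb3's history (ahead): {} — 0.
Only in 2a42520's history (behind): {2a42520, 63ea6c0, 79eef02, a5d10dc} — 4.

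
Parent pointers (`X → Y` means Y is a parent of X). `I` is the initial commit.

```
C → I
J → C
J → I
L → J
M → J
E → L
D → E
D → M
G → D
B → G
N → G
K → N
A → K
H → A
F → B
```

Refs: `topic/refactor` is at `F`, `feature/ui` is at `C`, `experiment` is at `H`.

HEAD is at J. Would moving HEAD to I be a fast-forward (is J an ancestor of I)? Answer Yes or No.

No

A fast-forward from J to I is possible iff J is an ancestor of I.
Ancestors of I: {I}.
J is not among them, so fast-forward is not possible.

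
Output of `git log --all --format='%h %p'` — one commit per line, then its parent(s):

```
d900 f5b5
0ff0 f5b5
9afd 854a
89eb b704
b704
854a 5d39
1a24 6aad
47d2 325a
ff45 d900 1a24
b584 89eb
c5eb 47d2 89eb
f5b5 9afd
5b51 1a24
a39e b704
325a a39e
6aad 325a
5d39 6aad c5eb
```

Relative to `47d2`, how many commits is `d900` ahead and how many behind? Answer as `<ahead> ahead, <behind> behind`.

8 ahead, 0 behind

Reachable from d900: {325a, 47d2, 5d39, 6aad, 854a, 89eb, 9afd, a39e, b704, c5eb, d900, f5b5}.
Reachable from 47d2: {325a, 47d2, a39e, b704}.
Only in d900's history (ahead): {5d39, 6aad, 854a, 89eb, 9afd, c5eb, d900, f5b5} — 8.
Only in 47d2's history (behind): {} — 0.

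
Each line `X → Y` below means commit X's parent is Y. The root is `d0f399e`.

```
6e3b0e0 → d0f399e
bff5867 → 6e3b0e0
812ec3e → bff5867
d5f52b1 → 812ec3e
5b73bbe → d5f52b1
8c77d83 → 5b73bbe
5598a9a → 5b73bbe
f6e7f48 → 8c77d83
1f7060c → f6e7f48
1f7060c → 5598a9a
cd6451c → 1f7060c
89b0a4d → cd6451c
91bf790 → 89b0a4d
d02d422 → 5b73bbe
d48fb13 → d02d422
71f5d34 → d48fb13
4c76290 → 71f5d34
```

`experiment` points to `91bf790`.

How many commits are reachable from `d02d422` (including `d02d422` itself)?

Walking parent pointers from d02d422: reachable set = {5b73bbe, 6e3b0e0, 812ec3e, bff5867, d02d422, d0f399e, d5f52b1}.
That is 7 commits.

7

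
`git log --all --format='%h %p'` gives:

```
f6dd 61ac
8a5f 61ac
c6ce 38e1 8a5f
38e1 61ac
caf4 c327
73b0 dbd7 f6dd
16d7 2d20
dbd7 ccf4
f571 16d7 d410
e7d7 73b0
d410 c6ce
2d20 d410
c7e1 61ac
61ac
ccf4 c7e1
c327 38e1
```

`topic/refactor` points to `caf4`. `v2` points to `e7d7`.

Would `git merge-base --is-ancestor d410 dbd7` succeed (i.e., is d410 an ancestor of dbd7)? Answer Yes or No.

No

Ancestors of dbd7: {61ac, c7e1, ccf4, dbd7}.
d410 is not in that set, so it is not an ancestor of dbd7.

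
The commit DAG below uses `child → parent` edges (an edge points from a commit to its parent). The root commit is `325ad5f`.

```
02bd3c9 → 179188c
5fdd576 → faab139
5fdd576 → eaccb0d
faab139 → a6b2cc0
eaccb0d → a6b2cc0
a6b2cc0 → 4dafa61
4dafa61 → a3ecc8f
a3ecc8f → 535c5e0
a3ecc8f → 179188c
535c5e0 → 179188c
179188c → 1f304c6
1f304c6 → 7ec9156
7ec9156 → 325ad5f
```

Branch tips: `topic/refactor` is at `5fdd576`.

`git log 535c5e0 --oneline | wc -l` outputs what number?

Walking parent pointers from 535c5e0: reachable set = {179188c, 1f304c6, 325ad5f, 535c5e0, 7ec9156}.
That is 5 commits.

5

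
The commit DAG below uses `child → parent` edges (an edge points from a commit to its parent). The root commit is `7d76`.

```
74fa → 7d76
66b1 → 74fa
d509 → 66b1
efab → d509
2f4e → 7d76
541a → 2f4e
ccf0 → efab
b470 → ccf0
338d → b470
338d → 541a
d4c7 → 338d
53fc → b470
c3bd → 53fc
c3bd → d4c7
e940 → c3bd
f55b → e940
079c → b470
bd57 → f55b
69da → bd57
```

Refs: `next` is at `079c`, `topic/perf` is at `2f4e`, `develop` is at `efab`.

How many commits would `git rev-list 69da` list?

17

Walking parent pointers from 69da: reachable set = {2f4e, 338d, 53fc, 541a, 66b1, 69da, 74fa, 7d76, b470, bd57, c3bd, ccf0, d4c7, d509, e940, efab, f55b}.
That is 17 commits.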